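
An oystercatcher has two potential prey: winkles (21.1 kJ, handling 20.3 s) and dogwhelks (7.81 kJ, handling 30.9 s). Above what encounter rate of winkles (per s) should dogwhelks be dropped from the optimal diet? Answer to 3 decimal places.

At the threshold, the rate on winkles alone equals the profitability of dogwhelks: λ·21.1/(1 + λ·20.3) = 7.81/30.9 = 0.2528.
Rearranging, λ(21.1 − 0.2528×20.3) = 0.2528, so λ = 0.2528/15.97 = 0.01583 per s.

0.016 per s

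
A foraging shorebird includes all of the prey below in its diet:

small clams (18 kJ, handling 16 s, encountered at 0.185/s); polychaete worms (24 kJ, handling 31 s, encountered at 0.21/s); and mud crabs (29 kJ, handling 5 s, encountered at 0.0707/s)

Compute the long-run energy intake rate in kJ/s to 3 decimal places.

0.963 kJ/s

Energy encountered per unit search time: 0.185×18 + 0.21×24 + 0.0707×29 = 10.42 kJ/s.
Handling time per unit search time: 0.185×16 + 0.21×31 + 0.0707×5 = 9.823.
Rate = 10.42/(1 + 9.823) = 0.9627 kJ/s.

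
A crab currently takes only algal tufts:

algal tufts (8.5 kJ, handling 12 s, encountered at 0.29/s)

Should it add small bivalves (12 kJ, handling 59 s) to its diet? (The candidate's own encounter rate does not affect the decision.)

No

Intake rate on the current diet: R = (0.29×8.5) / (1 + 0.29×12) = 2.465/4.48 = 0.5502 kJ/s.
small bivalves: E/h = 12/59 = 0.2034 kJ/s.
0.2034 < 0.5502, so adding small bivalves would lower the average — exclude it.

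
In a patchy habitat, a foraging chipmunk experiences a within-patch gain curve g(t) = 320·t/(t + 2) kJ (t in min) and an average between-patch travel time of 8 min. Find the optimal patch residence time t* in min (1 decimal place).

Optimal t* satisfies g'(t*) = g(t*)/(T + t*).
g'(t) = 320·2/(t + 2)². Setting 320·2/(t+2)² = 320t/[(t+2)(8+t)] gives 2(8+t) = t(t+2), so t² = 2×8 = 16.
t* = √16 = 4 min.

4.0 min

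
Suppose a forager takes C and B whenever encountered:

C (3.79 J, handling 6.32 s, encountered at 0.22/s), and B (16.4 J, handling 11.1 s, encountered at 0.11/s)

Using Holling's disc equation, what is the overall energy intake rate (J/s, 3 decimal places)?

0.730 J/s

R = Σλ_iE_i / (1 + Σλ_ih_i)
Numerator: 0.22×3.79 + 0.11×16.4 = 2.638
Denominator: 1 + 0.22×6.32 + 0.11×11.1 = 3.611
R = 2.638/3.611 = 0.7304 J/s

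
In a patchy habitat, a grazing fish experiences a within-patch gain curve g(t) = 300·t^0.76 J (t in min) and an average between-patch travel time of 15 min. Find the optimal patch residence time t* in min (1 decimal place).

47.5 min

Maximise g(t)/(T+t): set derivative to zero → g'(t)(T+t) = g(t).
g'(t) = 0.76·300·t^-0.24. Setting 0.76·300·t^-0.24 = 300·t^0.76/(15+t) gives 0.76(15+t) = t, so 0.24·t = 0.76×15.
t* = 0.76×15/0.24 = 47.5 min.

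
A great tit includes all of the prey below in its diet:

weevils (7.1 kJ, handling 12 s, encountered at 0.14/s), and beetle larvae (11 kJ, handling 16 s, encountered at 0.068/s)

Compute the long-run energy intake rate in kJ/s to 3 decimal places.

R = (0.14×7.1 + 0.068×11) / (1 + 0.14×12 + 0.068×16) = 1.742/3.768 = 0.4623 kJ/s.

0.462 kJ/s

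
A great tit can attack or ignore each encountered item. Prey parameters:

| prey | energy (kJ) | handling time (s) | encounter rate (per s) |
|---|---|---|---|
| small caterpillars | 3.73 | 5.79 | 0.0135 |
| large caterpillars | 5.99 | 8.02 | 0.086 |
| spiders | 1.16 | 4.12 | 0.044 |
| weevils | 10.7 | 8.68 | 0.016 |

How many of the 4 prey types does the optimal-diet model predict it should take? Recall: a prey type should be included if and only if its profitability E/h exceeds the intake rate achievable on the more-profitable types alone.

3

E/h in descending order: weevils 1.23, large caterpillars 0.747, small caterpillars 0.644, spiders 0.282 kJ/s. The optimal diet is the largest prefix of this list for which every included type satisfies E_i/h_i > R on the types above it.
Rate on top 1: 0.1503. large caterpillars: 0.747 > 0.1503 → include.
Rate on top 2: 0.3753. small caterpillars: 0.644 > 0.3753 → include.
Rate on top 3: 0.3864. spiders: 0.282 < 0.3864 → exclude; stop.
Optimal diet: weevils, large caterpillars, small caterpillars — 3 of 4 types.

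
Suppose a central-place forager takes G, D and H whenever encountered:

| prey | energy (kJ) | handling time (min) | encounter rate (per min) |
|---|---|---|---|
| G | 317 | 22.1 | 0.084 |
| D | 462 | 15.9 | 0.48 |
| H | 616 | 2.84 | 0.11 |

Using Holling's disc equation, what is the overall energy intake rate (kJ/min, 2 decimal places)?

29.27 kJ/min

R = Σλ_iE_i / (1 + Σλ_ih_i)
Numerator: 0.084×317 + 0.48×462 + 0.11×616 = 316.1
Denominator: 1 + 0.084×22.1 + 0.48×15.9 + 0.11×2.84 = 10.8
R = 316.1/10.8 = 29.27 kJ/min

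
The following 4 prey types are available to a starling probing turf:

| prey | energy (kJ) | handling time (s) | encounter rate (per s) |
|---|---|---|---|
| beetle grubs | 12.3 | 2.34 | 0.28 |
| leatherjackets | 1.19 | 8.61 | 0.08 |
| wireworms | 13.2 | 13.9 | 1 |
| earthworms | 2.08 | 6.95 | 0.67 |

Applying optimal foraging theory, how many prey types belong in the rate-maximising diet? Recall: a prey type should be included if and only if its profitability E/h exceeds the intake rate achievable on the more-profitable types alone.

1

E/h in descending order: beetle grubs 5.26, wireworms 0.95, earthworms 0.299, leatherjackets 0.138 kJ/s. The optimal diet is the largest prefix of this list for which every included type satisfies E_i/h_i > R on the types above it.
Rate on top 1: 2.081. wireworms: 0.95 < 2.081 → exclude; stop.
Optimal diet: beetle grubs — 1 of 4 types.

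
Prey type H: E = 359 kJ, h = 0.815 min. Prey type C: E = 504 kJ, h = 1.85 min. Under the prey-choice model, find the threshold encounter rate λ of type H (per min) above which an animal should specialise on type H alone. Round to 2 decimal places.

1.99 per min

The zero-one rule: include type C iff E₂/h₂ > λE₁/(1+λh₁). Equality gives the switch point.
λE₁h₂ = E₂ + λE₂h₁ ⇒ λ = E₂/(E₁h₂ − E₂h₁) = 504/(664.1 − 410.8) = 1.989 per min.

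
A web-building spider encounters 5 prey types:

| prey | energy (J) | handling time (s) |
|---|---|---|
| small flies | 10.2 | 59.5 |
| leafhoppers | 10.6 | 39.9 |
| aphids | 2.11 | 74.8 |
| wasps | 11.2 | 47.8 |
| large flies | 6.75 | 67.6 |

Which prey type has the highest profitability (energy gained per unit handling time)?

leafhoppers

In descending order of E/h:
leafhoppers: 10.6/39.9 = 0.266 J/s
wasps: 11.2/47.8 = 0.234 J/s
small flies: 10.2/59.5 = 0.171 J/s
large flies: 6.75/67.6 = 0.0999 J/s
aphids: 2.11/74.8 = 0.0282 J/s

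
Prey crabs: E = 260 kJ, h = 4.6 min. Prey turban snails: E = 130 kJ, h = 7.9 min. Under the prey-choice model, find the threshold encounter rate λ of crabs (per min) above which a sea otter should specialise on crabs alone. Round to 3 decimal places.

0.089 per min

The zero-one rule: include turban snails iff E₂/h₂ > λE₁/(1+λh₁). Equality gives the switch point.
λE₁h₂ = E₂ + λE₂h₁ ⇒ λ = E₂/(E₁h₂ − E₂h₁) = 130/(2054 − 598) = 0.08929 per min.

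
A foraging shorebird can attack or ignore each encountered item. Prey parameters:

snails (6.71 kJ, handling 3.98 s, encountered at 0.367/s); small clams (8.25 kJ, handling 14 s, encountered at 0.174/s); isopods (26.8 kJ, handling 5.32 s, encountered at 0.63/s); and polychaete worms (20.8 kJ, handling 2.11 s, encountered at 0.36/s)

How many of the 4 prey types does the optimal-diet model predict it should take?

2

Rank by E/h (kJ/s): polychaete worms 9.86, isopods 5.04, snails 1.69, small clams 0.589. Include each in turn until the next type's E/h falls below the running intake rate.
Rate on top 1: 4.256. isopods: 5.04 > 4.256 → include.
Rate on top 2: 4.768. snails: 1.69 < 4.768 → exclude; stop.
Optimal diet: polychaete worms, isopods — 2 of 4 types.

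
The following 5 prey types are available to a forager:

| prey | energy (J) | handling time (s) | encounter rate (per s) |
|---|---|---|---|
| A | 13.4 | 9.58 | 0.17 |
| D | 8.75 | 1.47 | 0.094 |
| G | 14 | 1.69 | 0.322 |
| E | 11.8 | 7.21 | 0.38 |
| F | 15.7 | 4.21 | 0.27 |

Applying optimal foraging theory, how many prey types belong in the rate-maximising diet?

3

Profitabilities (E/h, J/s): G 8.28, D 5.95, F 3.73, E 1.64, A 1.4. Add prey in this order while the next type's profitability exceeds the intake rate on those already taken.
Rate on top 1: 2.919. D: 5.95 > 2.919 → include.
Rate on top 2: 3.168. F: 3.73 > 3.168 → include.
Rate on top 3: 3.395. E: 1.64 < 3.395 → exclude; stop.
Optimal diet: G, D, F — 3 of 5 types.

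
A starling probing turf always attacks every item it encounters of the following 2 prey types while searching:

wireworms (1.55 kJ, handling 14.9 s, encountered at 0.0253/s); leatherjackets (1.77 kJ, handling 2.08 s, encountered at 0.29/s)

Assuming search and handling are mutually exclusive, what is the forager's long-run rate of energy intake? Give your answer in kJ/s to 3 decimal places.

0.279 kJ/s

R = Σλ_iE_i / (1 + Σλ_ih_i)
Numerator: 0.0253×1.55 + 0.29×1.77 = 0.5525
Denominator: 1 + 0.0253×14.9 + 0.29×2.08 = 1.98
R = 0.5525/1.98 = 0.279 kJ/s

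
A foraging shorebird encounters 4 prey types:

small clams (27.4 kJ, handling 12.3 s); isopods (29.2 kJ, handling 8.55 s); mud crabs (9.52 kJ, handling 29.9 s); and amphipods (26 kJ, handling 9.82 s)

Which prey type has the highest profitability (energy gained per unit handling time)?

Profitability E/h (kJ/s): small clams = 27.4/12.3 = 2.23, isopods = 29.2/8.55 = 3.42, mud crabs = 9.52/29.9 = 0.318, amphipods = 26/9.82 = 2.65.
Ranked: isopods > amphipods > small clams > mud crabs.

isopods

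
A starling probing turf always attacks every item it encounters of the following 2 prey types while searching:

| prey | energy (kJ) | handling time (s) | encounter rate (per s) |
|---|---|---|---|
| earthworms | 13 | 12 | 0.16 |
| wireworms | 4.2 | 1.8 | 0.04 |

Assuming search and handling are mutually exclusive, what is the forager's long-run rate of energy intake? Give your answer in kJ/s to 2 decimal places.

Energy encountered per unit search time: 0.16×13 + 0.04×4.2 = 2.248 kJ/s.
Handling time per unit search time: 0.16×12 + 0.04×1.8 = 1.992.
Rate = 2.248/(1 + 1.992) = 0.7513 kJ/s.

0.75 kJ/s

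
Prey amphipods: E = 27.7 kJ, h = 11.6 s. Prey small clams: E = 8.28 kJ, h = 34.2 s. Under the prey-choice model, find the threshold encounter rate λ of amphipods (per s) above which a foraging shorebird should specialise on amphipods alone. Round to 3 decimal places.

0.010 per s

Drop small clams once their profitability E₂/h₂ falls below the rate achievable on amphipods alone: E₂/h₂ = λE₁/(1 + λh₁).
Solve for λ: λE₁h₂ = E₂(1 + λh₁) → λ(E₁h₂ − E₂h₁) = E₂ → λ = E₂/(E₁h₂ − E₂h₁).
λ = 8.28/(27.7×34.2 − 8.28×11.6) = 8.28/851.3 = 0.009726 per s.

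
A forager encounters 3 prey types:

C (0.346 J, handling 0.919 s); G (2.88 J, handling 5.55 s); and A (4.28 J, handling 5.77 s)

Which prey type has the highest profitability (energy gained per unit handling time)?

Profitability E/h (J/s): C = 0.346/0.919 = 0.376, G = 2.88/5.55 = 0.519, A = 4.28/5.77 = 0.742.
Ranked: A > G > C.

A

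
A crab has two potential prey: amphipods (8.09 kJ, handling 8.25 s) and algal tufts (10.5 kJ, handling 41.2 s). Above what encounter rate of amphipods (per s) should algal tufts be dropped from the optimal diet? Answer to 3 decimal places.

Drop algal tufts once their profitability E₂/h₂ falls below the rate achievable on amphipods alone: E₂/h₂ = λE₁/(1 + λh₁).
Solve for λ: λE₁h₂ = E₂(1 + λh₁) → λ(E₁h₂ − E₂h₁) = E₂ → λ = E₂/(E₁h₂ − E₂h₁).
λ = 10.5/(8.09×41.2 − 10.5×8.25) = 10.5/246.7 = 0.04256 per s.

0.043 per s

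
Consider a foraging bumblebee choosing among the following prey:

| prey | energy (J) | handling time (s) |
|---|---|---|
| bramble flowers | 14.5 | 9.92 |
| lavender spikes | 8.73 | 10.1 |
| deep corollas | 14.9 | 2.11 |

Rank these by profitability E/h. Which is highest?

deep corollas

In descending order of E/h:
deep corollas: 14.9/2.11 = 7.06 J/s
bramble flowers: 14.5/9.92 = 1.46 J/s
lavender spikes: 8.73/10.1 = 0.864 J/s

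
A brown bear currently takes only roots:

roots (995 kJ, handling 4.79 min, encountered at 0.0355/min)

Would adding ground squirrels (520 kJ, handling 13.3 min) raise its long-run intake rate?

On roots alone, R = ΣλE/(1+Σλh) = 35.32/1.17 = 30.19 kJ/min.
ground squirrels: E/h = 520/13.3 = 39.1 kJ/min.
Since 39.1 > R, including ground squirrels increases the long-run rate.

Yes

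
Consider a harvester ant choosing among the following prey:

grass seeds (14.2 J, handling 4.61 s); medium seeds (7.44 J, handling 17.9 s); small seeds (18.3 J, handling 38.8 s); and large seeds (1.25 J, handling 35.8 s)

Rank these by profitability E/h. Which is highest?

Profitability E/h (J/s): grass seeds = 14.2/4.61 = 3.08, medium seeds = 7.44/17.9 = 0.416, small seeds = 18.3/38.8 = 0.472, large seeds = 1.25/35.8 = 0.0349.
Ranked: grass seeds > small seeds > medium seeds > large seeds.

grass seeds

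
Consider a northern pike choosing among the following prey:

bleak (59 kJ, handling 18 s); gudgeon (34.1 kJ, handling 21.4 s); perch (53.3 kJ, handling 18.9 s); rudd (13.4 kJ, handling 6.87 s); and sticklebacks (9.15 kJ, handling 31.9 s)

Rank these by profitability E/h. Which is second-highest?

perch

Profitability E/h (kJ/s): bleak = 59/18 = 3.28, gudgeon = 34.1/21.4 = 1.59, perch = 53.3/18.9 = 2.82, rudd = 13.4/6.87 = 1.95, sticklebacks = 9.15/31.9 = 0.287.
Ranked: bleak > perch > rudd > gudgeon > sticklebacks.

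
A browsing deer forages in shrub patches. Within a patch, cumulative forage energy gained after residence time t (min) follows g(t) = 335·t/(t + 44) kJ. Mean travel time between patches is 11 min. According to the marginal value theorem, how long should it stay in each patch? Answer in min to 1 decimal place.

Optimal t* satisfies g'(t*) = g(t*)/(T + t*).
g'(t) = 335·44/(t + 44)². Setting 335·44/(t+44)² = 335t/[(t+44)(11+t)] gives 44(11+t) = t(t+44), so t² = 44×11 = 484.
t* = √484 = 22 min.

22.0 min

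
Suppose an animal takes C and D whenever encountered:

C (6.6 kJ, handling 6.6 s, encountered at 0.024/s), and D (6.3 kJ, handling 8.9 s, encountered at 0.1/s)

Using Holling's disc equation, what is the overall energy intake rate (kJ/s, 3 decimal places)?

0.385 kJ/s

Energy encountered per unit search time: 0.024×6.6 + 0.1×6.3 = 0.7884 kJ/s.
Handling time per unit search time: 0.024×6.6 + 0.1×8.9 = 1.048.
Rate = 0.7884/(1 + 1.048) = 0.3849 kJ/s.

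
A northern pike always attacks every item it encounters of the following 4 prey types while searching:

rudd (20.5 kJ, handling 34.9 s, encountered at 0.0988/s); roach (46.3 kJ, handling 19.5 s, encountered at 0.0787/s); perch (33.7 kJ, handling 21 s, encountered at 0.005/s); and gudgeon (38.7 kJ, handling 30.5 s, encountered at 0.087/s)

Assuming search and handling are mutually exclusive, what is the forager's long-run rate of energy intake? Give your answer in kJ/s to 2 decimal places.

1.05 kJ/s

Energy encountered per unit search time: 0.0988×20.5 + 0.0787×46.3 + 0.005×33.7 + 0.087×38.7 = 9.205 kJ/s.
Handling time per unit search time: 0.0988×34.9 + 0.0787×19.5 + 0.005×21 + 0.087×30.5 = 7.741.
Rate = 9.205/(1 + 7.741) = 1.053 kJ/s.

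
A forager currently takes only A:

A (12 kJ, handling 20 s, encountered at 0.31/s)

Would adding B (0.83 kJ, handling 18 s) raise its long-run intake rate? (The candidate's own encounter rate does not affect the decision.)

No

Intake rate on the current diet: R = (0.31×12) / (1 + 0.31×20) = 3.72/7.2 = 0.5167 kJ/s.
B: E/h = 0.83/18 = 0.04611 kJ/s.
0.04611 < 0.5167, so adding B would lower the average — exclude it.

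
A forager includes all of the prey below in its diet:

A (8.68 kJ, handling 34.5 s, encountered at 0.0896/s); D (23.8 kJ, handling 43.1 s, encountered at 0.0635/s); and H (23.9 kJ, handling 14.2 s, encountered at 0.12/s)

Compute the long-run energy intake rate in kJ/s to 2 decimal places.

0.60 kJ/s

R = Σλ_iE_i / (1 + Σλ_ih_i)
Numerator: 0.0896×8.68 + 0.0635×23.8 + 0.12×23.9 = 5.157
Denominator: 1 + 0.0896×34.5 + 0.0635×43.1 + 0.12×14.2 = 8.532
R = 5.157/8.532 = 0.6044 kJ/s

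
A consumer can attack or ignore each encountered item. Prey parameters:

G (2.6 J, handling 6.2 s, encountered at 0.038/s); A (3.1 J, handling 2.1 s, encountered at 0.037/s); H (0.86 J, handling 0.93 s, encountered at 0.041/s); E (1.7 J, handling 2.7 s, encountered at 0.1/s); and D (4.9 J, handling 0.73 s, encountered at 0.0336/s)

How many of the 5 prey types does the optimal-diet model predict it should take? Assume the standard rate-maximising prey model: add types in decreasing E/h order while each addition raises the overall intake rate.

5

E/h in descending order: D 6.71, A 1.48, H 0.925, E 0.63, G 0.419 J/s. The optimal diet is the largest prefix of this list for which every included type satisfies E_i/h_i > R on the types above it.
Rate on top 1: 0.1607. A: 1.48 > 0.1607 → include.
Rate on top 2: 0.2534. H: 0.925 > 0.2534 → include.
Rate on top 3: 0.2759. E: 0.63 > 0.2759 → include.
Rate on top 4: 0.3436. G: 0.419 > 0.3436 → include.
Optimal diet: D, A, H, E, G — 5 of 5 types.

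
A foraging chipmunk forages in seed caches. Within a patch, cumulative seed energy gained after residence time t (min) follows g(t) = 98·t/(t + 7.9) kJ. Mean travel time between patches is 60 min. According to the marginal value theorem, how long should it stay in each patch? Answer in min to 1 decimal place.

Maximise g(t)/(T+t): set derivative to zero → g'(t)(T+t) = g(t).
g'(t) = 98·7.9/(t + 7.9)². Setting 98·7.9/(t+7.9)² = 98t/[(t+7.9)(60+t)] gives 7.9(60+t) = t(t+7.9), so t² = 7.9×60 = 474.
t* = √474 = 21.77 min.

21.8 min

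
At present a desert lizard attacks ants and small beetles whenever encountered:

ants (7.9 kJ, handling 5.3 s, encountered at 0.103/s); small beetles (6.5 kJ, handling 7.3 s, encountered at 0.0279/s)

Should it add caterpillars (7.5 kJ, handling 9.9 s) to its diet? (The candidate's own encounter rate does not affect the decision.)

On ants and small beetles alone, R = ΣλE/(1+Σλh) = 0.995/1.75 = 0.5687 kJ/s.
caterpillars: E/h = 7.5/9.9 = 0.7576 kJ/s.
0.7576 > 0.5687, so adding caterpillars raises the average — include it.

Yes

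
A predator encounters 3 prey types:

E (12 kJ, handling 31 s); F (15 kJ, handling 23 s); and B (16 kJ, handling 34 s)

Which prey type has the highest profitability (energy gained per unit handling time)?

F

Profitability E/h (kJ/s): E = 12/31 = 0.387, F = 15/23 = 0.652, B = 16/34 = 0.471.
Ranked: F > B > E.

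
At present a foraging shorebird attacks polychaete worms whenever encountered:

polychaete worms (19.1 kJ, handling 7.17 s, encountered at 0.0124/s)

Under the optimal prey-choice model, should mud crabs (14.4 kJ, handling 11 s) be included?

Current rate: (0.0124×19.1)/(1 + 0.0124×7.17) = 0.2175 kJ/s.
mud crabs: E/h = 14.4/11 = 1.309 kJ/s.
Since 1.309 > R, including mud crabs increases the long-run rate.

Yes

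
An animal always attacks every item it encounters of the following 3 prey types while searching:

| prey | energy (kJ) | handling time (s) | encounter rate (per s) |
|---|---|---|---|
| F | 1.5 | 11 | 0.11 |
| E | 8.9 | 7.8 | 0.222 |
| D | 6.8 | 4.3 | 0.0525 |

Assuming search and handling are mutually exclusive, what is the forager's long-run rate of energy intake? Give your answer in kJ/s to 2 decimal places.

R = Σλ_iE_i / (1 + Σλ_ih_i)
Numerator: 0.11×1.5 + 0.222×8.9 + 0.0525×6.8 = 2.498
Denominator: 1 + 0.11×11 + 0.222×7.8 + 0.0525×4.3 = 4.167
R = 2.498/4.167 = 0.5994 kJ/s

0.60 kJ/s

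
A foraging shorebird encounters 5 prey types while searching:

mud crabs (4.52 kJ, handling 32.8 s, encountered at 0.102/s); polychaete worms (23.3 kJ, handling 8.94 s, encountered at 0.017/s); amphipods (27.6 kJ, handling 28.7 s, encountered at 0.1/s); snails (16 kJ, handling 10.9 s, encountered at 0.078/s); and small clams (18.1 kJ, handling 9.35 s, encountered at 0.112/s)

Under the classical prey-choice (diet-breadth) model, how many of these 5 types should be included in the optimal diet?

Rank by E/h (kJ/s): polychaete worms 2.61, small clams 1.94, snails 1.47, amphipods 0.962, mud crabs 0.138. Include each in turn until the next type's E/h falls below the running intake rate.
Rate on top 1: 0.3438. small clams: 1.94 > 0.3438 → include.
Rate on top 2: 1.102. snails: 1.47 > 1.102 → include.
Rate on top 3: 1.204. amphipods: 0.962 < 1.204 → exclude; stop.
Optimal diet: polychaete worms, small clams, snails — 3 of 5 types.

3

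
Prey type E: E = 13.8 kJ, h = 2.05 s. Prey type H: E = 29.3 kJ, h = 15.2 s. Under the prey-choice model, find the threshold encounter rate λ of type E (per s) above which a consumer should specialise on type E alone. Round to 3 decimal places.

0.196 per s

Drop type H once their profitability E₂/h₂ falls below the rate achievable on type E alone: E₂/h₂ = λE₁/(1 + λh₁).
Solve for λ: λE₁h₂ = E₂(1 + λh₁) → λ(E₁h₂ − E₂h₁) = E₂ → λ = E₂/(E₁h₂ − E₂h₁).
λ = 29.3/(13.8×15.2 − 29.3×2.05) = 29.3/149.7 = 0.1957 per s.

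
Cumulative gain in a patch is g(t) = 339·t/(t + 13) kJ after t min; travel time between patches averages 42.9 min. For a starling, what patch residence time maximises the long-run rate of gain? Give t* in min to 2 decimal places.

23.62 min

By the marginal value theorem, leave when the instantaneous gain rate g'(t) equals the habitat-wide average g(t)/(T + t).
g'(t) = 339·13/(t + 13)². Setting 339·13/(t+13)² = 339t/[(t+13)(42.9+t)] gives 13(42.9+t) = t(t+13), so t² = 13×42.9 = 557.7.
t* = √557.7 = 23.62 min.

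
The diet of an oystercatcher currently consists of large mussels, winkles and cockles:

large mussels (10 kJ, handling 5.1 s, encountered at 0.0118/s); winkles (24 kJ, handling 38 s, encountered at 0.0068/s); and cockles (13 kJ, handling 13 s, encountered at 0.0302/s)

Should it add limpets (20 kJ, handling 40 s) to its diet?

Yes

On large mussels, winkles and cockles alone, R = ΣλE/(1+Σλh) = 0.6738/1.711 = 0.3938 kJ/s.
limpets: E/h = 20/40 = 0.5 kJ/s.
Since 0.5 > R, including limpets increases the long-run rate.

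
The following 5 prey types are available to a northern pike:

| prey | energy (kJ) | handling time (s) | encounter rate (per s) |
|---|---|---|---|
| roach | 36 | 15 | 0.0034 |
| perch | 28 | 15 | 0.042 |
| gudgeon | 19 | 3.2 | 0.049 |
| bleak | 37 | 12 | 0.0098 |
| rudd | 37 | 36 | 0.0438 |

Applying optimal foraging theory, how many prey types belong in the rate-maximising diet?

Profitabilities (E/h, kJ/s): gudgeon 5.94, bleak 3.08, roach 2.4, perch 1.87, rudd 1.03. Add prey in this order while the next type's profitability exceeds the intake rate on those already taken.
Rate on top 1: 0.8048. bleak: 3.08 > 0.8048 → include.
Rate on top 2: 1.015. roach: 2.4 > 1.015 → include.
Rate on top 3: 1.068. perch: 1.87 > 1.068 → include.
Rate on top 4: 1.326. rudd: 1.03 < 1.326 → exclude; stop.
Optimal diet: gudgeon, bleak, roach, perch — 4 of 5 types.

4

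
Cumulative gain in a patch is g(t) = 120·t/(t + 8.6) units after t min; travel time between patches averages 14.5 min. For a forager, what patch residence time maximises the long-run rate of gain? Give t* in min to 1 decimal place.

11.2 min

Maximise g(t)/(T+t): set derivative to zero → g'(t)(T+t) = g(t).
g'(t) = 120·8.6/(t + 8.6)². Setting 120·8.6/(t+8.6)² = 120t/[(t+8.6)(14.5+t)] gives 8.6(14.5+t) = t(t+8.6), so t² = 8.6×14.5 = 124.7.
t* = √124.7 = 11.17 min.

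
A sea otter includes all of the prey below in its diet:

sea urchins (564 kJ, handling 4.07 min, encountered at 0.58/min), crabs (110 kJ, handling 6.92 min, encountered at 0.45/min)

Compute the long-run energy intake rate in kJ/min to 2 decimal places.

Energy encountered per unit search time: 0.58×564 + 0.45×110 = 376.6 kJ/min.
Handling time per unit search time: 0.58×4.07 + 0.45×6.92 = 5.475.
Rate = 376.6/(1 + 5.475) = 58.17 kJ/min.

58.17 kJ/min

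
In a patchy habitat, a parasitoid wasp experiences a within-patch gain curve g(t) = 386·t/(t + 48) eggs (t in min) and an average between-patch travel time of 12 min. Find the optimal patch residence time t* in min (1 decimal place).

24.0 min

Optimal t* satisfies g'(t*) = g(t*)/(T + t*).
g'(t) = 386·48/(t + 48)². Setting 386·48/(t+48)² = 386t/[(t+48)(12+t)] gives 48(12+t) = t(t+48), so t² = 48×12 = 576.
t* = √576 = 24 min.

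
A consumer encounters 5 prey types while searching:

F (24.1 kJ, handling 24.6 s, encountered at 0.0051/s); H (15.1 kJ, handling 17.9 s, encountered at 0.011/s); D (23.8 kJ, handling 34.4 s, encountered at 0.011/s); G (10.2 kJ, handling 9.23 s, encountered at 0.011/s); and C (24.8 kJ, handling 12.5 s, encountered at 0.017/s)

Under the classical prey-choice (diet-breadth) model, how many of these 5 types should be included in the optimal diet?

5

E/h in descending order: C 1.98, G 1.11, F 0.98, H 0.844, D 0.692 kJ/s. The optimal diet is the largest prefix of this list for which every included type satisfies E_i/h_i > R on the types above it.
Rate on top 1: 0.3477. G: 1.11 > 0.3477 → include.
Rate on top 2: 0.4062. F: 0.98 > 0.4062 → include.
Rate on top 3: 0.4562. H: 0.844 > 0.4562 → include.
Rate on top 4: 0.5028. D: 0.692 > 0.5028 → include.
Optimal diet: C, G, F, H, D — 5 of 5 types.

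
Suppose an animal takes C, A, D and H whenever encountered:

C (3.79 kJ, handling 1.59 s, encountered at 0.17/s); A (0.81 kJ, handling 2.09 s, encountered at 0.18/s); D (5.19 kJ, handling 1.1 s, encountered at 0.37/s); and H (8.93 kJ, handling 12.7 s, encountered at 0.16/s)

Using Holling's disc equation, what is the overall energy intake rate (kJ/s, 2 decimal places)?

1.01 kJ/s

R = (0.17×3.79 + 0.18×0.81 + 0.37×5.19 + 0.16×8.93) / (1 + 0.17×1.59 + 0.18×2.09 + 0.37×1.1 + 0.16×12.7) = 4.139/4.085 = 1.013 kJ/s.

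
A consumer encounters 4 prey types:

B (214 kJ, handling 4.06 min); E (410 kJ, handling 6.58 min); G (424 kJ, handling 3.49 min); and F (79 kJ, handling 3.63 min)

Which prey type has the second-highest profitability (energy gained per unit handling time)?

E

In descending order of E/h:
G: 424/3.49 = 121 kJ/min
E: 410/6.58 = 62.3 kJ/min
B: 214/4.06 = 52.7 kJ/min
F: 79/3.63 = 21.8 kJ/min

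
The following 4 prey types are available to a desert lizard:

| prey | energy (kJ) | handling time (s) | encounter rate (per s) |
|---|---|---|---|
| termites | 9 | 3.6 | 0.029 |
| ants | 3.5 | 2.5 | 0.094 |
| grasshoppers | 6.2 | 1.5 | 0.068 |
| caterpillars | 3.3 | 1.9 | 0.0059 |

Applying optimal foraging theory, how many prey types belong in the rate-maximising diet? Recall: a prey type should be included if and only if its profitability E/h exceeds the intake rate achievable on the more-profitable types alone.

Profitabilities (E/h, kJ/s): grasshoppers 4.13, termites 2.5, caterpillars 1.74, ants 1.4. Add prey in this order while the next type's profitability exceeds the intake rate on those already taken.
Rate on top 1: 0.3826. termites: 2.5 > 0.3826 → include.
Rate on top 2: 0.5658. caterpillars: 1.74 > 0.5658 → include.
Rate on top 3: 0.5766. ants: 1.4 > 0.5766 → include.
Optimal diet: grasshoppers, termites, caterpillars, ants — 4 of 4 types.

4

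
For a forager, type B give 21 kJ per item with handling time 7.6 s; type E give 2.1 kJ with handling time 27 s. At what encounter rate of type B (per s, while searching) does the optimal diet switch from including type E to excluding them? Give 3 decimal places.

0.004 per s

Drop type E once their profitability E₂/h₂ falls below the rate achievable on type B alone: E₂/h₂ = λE₁/(1 + λh₁).
Solve for λ: λE₁h₂ = E₂(1 + λh₁) → λ(E₁h₂ − E₂h₁) = E₂ → λ = E₂/(E₁h₂ − E₂h₁).
λ = 2.1/(21×27 − 2.1×7.6) = 2.1/551 = 0.003811 per s.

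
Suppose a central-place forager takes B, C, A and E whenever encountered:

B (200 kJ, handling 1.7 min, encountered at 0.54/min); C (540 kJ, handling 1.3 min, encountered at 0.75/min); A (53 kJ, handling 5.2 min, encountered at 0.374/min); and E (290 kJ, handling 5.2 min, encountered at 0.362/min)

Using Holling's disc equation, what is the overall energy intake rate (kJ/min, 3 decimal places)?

94.908 kJ/min

R = Σλ_iE_i / (1 + Σλ_ih_i)
Numerator: 0.54×200 + 0.75×540 + 0.374×53 + 0.362×290 = 637.8
Denominator: 1 + 0.54×1.7 + 0.75×1.3 + 0.374×5.2 + 0.362×5.2 = 6.72
R = 637.8/6.72 = 94.91 kJ/min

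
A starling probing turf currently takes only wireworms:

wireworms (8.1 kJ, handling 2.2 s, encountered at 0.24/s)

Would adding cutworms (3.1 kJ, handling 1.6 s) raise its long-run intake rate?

On wireworms alone, R = ΣλE/(1+Σλh) = 1.944/1.528 = 1.272 kJ/s.
Profitability of cutworms: 3.1/1.6 = 1.938 kJ/s.
1.938 > 1.272, so adding cutworms raises the average — include it.

Yes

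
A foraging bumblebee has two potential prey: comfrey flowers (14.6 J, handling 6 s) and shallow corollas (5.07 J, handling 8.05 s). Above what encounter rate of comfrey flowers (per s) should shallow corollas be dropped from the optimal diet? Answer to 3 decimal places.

0.058 per s

Drop shallow corollas once their profitability E₂/h₂ falls below the rate achievable on comfrey flowers alone: E₂/h₂ = λE₁/(1 + λh₁).
Solve for λ: λE₁h₂ = E₂(1 + λh₁) → λ(E₁h₂ − E₂h₁) = E₂ → λ = E₂/(E₁h₂ − E₂h₁).
λ = 5.07/(14.6×8.05 − 5.07×6) = 5.07/87.11 = 0.0582 per s.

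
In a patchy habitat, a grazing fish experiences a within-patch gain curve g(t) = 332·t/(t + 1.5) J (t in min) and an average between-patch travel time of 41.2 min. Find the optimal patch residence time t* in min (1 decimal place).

7.9 min

By the marginal value theorem, leave when the instantaneous gain rate g'(t) equals the habitat-wide average g(t)/(T + t).
g'(t) = 332·1.5/(t + 1.5)². Setting 332·1.5/(t+1.5)² = 332t/[(t+1.5)(41.2+t)] gives 1.5(41.2+t) = t(t+1.5), so t² = 1.5×41.2 = 61.8.
t* = √61.8 = 7.861 min.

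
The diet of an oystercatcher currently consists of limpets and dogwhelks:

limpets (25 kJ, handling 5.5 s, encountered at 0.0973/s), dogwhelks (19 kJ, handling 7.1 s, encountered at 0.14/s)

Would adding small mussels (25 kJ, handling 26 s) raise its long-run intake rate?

No

Current rate: (0.0973×25 + 0.14×19)/(1 + 0.0973×5.5 + 0.14×7.1) = 2.014 kJ/s.
Profitability of small mussels: 25/26 = 0.9615 kJ/s.
Since 0.9615 < R, time spent handling small mussels is better spent searching.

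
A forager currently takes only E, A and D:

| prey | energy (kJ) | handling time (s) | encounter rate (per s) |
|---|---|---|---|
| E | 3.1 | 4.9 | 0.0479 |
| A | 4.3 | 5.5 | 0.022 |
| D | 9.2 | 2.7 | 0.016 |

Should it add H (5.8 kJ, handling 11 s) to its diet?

Yes

On E, A and D alone, R = ΣλE/(1+Σλh) = 0.3903/1.399 = 0.279 kJ/s.
Profitability of H: 5.8/11 = 0.5273 kJ/s.
Since 0.5273 > R, including H increases the long-run rate.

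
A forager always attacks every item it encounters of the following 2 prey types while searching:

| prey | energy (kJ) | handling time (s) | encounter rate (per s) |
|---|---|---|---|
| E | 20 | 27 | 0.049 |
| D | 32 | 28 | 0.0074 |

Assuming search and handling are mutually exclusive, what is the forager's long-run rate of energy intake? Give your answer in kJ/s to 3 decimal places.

0.481 kJ/s

R = (0.049×20 + 0.0074×32) / (1 + 0.049×27 + 0.0074×28) = 1.217/2.53 = 0.4809 kJ/s.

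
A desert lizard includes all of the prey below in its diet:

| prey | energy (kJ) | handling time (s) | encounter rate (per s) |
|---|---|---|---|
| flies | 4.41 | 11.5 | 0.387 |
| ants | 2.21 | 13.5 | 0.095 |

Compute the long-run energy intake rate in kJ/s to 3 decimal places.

R = Σλ_iE_i / (1 + Σλ_ih_i)
Numerator: 0.387×4.41 + 0.095×2.21 = 1.917
Denominator: 1 + 0.387×11.5 + 0.095×13.5 = 6.733
R = 1.917/6.733 = 0.2847 kJ/s

0.285 kJ/s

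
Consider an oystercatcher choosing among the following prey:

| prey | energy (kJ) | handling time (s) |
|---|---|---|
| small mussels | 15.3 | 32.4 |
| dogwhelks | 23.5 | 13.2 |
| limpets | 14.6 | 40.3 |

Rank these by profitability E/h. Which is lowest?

Profitability E/h (kJ/s): small mussels = 15.3/32.4 = 0.472, dogwhelks = 23.5/13.2 = 1.78, limpets = 14.6/40.3 = 0.362.
Ranked: dogwhelks > small mussels > limpets.

limpets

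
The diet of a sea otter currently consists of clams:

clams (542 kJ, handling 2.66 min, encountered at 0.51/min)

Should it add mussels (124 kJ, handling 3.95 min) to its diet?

No

On clams alone, R = ΣλE/(1+Σλh) = 276.4/2.357 = 117.3 kJ/min.
mussels: E/h = 124/3.95 = 31.39 kJ/min.
Since 31.39 < R, time spent handling mussels is better spent searching.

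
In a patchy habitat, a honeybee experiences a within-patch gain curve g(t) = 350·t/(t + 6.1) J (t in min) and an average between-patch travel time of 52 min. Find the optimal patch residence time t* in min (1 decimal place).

By the marginal value theorem, leave when the instantaneous gain rate g'(t) equals the habitat-wide average g(t)/(T + t).
g'(t) = 350·6.1/(t + 6.1)². Setting 350·6.1/(t+6.1)² = 350t/[(t+6.1)(52+t)] gives 6.1(52+t) = t(t+6.1), so t² = 6.1×52 = 317.2.
t* = √317.2 = 17.81 min.

17.8 min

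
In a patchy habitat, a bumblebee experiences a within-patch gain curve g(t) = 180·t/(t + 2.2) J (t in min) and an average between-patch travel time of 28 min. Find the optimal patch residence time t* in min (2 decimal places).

Optimal t* satisfies g'(t*) = g(t*)/(T + t*).
g'(t) = 180·2.2/(t + 2.2)². Setting 180·2.2/(t+2.2)² = 180t/[(t+2.2)(28+t)] gives 2.2(28+t) = t(t+2.2), so t² = 2.2×28 = 61.6.
t* = √61.6 = 7.849 min.

7.85 min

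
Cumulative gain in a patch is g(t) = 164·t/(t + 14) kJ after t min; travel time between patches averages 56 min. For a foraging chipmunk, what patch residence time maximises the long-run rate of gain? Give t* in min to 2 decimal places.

28.00 min

By the marginal value theorem, leave when the instantaneous gain rate g'(t) equals the habitat-wide average g(t)/(T + t).
g'(t) = 164·14/(t + 14)². Setting 164·14/(t+14)² = 164t/[(t+14)(56+t)] gives 14(56+t) = t(t+14), so t² = 14×56 = 784.
t* = √784 = 28 min.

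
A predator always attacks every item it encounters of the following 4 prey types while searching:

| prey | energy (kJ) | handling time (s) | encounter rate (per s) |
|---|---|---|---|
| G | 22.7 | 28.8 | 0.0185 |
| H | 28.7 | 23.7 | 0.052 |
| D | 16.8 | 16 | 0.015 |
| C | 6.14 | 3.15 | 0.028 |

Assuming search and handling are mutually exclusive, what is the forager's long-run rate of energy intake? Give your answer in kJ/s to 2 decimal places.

0.76 kJ/s

R = Σλ_iE_i / (1 + Σλ_ih_i)
Numerator: 0.0185×22.7 + 0.052×28.7 + 0.015×16.8 + 0.028×6.14 = 2.336
Denominator: 1 + 0.0185×28.8 + 0.052×23.7 + 0.015×16 + 0.028×3.15 = 3.093
R = 2.336/3.093 = 0.7552 kJ/s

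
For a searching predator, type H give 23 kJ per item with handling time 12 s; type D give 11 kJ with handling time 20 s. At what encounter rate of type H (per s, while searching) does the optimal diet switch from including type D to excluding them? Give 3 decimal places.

0.034 per s

Drop type D once their profitability E₂/h₂ falls below the rate achievable on type H alone: E₂/h₂ = λE₁/(1 + λh₁).
Solve for λ: λE₁h₂ = E₂(1 + λh₁) → λ(E₁h₂ − E₂h₁) = E₂ → λ = E₂/(E₁h₂ − E₂h₁).
λ = 11/(23×20 − 11×12) = 11/328 = 0.03354 per s.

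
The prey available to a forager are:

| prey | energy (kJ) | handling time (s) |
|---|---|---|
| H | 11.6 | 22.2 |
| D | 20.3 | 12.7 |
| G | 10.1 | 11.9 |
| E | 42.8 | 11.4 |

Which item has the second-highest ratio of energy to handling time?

D

In descending order of E/h:
E: 42.8/11.4 = 3.75 kJ/s
D: 20.3/12.7 = 1.6 kJ/s
G: 10.1/11.9 = 0.849 kJ/s
H: 11.6/22.2 = 0.523 kJ/s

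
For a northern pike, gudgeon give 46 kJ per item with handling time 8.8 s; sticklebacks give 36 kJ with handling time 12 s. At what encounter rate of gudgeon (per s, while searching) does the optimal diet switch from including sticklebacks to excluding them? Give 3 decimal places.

0.153 per s

Drop sticklebacks once their profitability E₂/h₂ falls below the rate achievable on gudgeon alone: E₂/h₂ = λE₁/(1 + λh₁).
Solve for λ: λE₁h₂ = E₂(1 + λh₁) → λ(E₁h₂ − E₂h₁) = E₂ → λ = E₂/(E₁h₂ − E₂h₁).
λ = 36/(46×12 − 36×8.8) = 36/235.2 = 0.1531 per s.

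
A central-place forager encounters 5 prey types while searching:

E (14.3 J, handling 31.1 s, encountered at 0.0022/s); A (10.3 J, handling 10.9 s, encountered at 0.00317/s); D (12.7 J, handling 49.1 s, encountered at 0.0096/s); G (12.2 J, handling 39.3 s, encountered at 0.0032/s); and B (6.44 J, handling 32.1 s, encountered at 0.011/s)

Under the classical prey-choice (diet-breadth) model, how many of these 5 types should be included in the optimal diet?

5

Rank by E/h (J/s): A 0.945, E 0.46, G 0.31, D 0.259, B 0.201. Include each in turn until the next type's E/h falls below the running intake rate.
Rate on top 1: 0.03156. E: 0.46 > 0.03156 → include.
Rate on top 2: 0.05813. G: 0.31 > 0.05813 → include.
Rate on top 3: 0.08395. D: 0.259 > 0.08395 → include.
Rate on top 4: 0.1324. B: 0.201 > 0.1324 → include.
Optimal diet: A, E, G, D, B — 5 of 5 types.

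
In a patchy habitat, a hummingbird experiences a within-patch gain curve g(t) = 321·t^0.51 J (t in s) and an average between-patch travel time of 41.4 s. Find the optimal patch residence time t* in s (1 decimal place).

43.1 s

By the marginal value theorem, leave when the instantaneous gain rate g'(t) equals the habitat-wide average g(t)/(T + t).
g'(t) = 0.51·321·t^-0.49. Setting 0.51·321·t^-0.49 = 321·t^0.51/(41.4+t) gives 0.51(41.4+t) = t, so 0.49·t = 0.51×41.4.
t* = 0.51×41.4/0.49 = 43.09 s.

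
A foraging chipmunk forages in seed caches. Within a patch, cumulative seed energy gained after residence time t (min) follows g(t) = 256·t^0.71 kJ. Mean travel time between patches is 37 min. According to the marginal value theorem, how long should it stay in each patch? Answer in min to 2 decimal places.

Optimal t* satisfies g'(t*) = g(t*)/(T + t*).
g'(t) = 0.71·256·t^-0.29. Setting 0.71·256·t^-0.29 = 256·t^0.71/(37+t) gives 0.71(37+t) = t, so 0.29·t = 0.71×37.
t* = 0.71×37/0.29 = 90.59 min.

90.59 min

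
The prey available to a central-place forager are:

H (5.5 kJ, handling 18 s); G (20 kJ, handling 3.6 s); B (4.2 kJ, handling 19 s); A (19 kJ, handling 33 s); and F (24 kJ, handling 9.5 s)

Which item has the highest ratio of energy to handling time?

G

In descending order of E/h:
G: 20/3.6 = 5.56 kJ/s
F: 24/9.5 = 2.53 kJ/s
A: 19/33 = 0.576 kJ/s
H: 5.5/18 = 0.306 kJ/s
B: 4.2/19 = 0.221 kJ/s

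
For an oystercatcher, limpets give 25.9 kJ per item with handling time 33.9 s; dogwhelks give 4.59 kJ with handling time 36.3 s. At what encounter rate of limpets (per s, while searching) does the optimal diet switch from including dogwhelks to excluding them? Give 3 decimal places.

0.006 per s

Drop dogwhelks once their profitability E₂/h₂ falls below the rate achievable on limpets alone: E₂/h₂ = λE₁/(1 + λh₁).
Solve for λ: λE₁h₂ = E₂(1 + λh₁) → λ(E₁h₂ − E₂h₁) = E₂ → λ = E₂/(E₁h₂ − E₂h₁).
λ = 4.59/(25.9×36.3 − 4.59×33.9) = 4.59/784.6 = 0.00585 per s.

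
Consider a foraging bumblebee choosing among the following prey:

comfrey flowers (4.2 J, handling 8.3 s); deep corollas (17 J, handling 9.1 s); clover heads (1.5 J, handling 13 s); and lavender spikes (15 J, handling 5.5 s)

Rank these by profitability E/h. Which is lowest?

Profitability E/h (J/s): comfrey flowers = 4.2/8.3 = 0.506, deep corollas = 17/9.1 = 1.87, clover heads = 1.5/13 = 0.115, lavender spikes = 15/5.5 = 2.73.
Ranked: lavender spikes > deep corollas > comfrey flowers > clover heads.

clover heads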